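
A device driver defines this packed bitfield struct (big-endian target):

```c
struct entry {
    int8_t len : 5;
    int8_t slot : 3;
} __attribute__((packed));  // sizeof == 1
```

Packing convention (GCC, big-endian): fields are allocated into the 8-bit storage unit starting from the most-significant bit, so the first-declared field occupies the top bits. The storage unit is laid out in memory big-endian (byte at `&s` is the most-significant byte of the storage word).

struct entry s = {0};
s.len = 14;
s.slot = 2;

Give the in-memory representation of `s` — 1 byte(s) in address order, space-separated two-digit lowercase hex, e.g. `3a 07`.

72

[3+:5] len=14 & 0x1f = 0xe; word=0x70
[0+:3] slot=2 & 0x7 = 0x2; word=0x72
word = 0x72 → big-endian bytes:
  [0]=0x72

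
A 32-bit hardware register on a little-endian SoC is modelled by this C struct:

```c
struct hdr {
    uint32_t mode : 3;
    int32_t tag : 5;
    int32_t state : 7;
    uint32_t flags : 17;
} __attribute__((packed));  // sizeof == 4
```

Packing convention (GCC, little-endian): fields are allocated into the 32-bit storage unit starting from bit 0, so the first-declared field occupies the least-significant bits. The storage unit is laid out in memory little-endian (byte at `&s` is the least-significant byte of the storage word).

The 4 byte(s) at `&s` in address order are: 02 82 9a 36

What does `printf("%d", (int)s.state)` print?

[0]=0x02 [1]=0x82 [2]=0x9a [3]=0x36 (little-endian) → word 0x369a8202
mode:3 @ bit 0 → (0x369a8202>>0)&0x7 = 0x2
tag:5 @ bit 3 → (0x369a8202>>3)&0x1f = 0x0
state:7 @ bit 8 → (0x369a8202>>8)&0x7f = 0x2  ←
flags:17 @ bit 15 → (0x369a8202>>15)&0x1ffff = 0x6d35
state signed 7b, MSB=0: value = 2

2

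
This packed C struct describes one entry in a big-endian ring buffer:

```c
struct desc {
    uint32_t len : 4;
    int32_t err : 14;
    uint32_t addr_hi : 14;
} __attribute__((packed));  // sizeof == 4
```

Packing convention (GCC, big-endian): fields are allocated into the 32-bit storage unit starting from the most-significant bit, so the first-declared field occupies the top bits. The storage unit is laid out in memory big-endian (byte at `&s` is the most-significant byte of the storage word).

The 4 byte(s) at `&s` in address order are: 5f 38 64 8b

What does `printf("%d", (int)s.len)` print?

5

[0]=0x5f [1]=0x38 [2]=0x64 [3]=0x8b (big-endian) → word 0x5f38648b
len:4 @ bit 28 → (0x5f38648b>>28)&0xf = 0x5  ←
err:14 @ bit 14 → (0x5f38648b>>14)&0x3fff = 0x3ce1
addr_hi:14 @ bit 0 → (0x5f38648b>>0)&0x3fff = 0x248b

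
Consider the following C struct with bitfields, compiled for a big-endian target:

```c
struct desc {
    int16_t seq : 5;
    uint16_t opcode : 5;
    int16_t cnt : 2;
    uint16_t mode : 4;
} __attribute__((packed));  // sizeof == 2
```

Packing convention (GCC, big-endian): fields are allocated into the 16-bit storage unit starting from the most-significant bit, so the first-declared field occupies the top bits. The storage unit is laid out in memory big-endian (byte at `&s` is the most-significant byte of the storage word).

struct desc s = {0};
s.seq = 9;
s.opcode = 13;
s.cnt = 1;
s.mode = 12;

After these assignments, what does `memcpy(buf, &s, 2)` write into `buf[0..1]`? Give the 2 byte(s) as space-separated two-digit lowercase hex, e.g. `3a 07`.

[11+:5] seq=9 & 0x1f = 0x9; word=0x4800
[6+:5] opcode=13 & 0x1f = 0xd; word=0x4b40
[4+:2] cnt=1 & 0x3 = 0x1; word=0x4b50
[0+:4] mode=12 & 0xf = 0xc; word=0x4b5c
word = 0x4b5c → big-endian bytes:
  [0]=0x4b  [1]=0x5c

4b 5c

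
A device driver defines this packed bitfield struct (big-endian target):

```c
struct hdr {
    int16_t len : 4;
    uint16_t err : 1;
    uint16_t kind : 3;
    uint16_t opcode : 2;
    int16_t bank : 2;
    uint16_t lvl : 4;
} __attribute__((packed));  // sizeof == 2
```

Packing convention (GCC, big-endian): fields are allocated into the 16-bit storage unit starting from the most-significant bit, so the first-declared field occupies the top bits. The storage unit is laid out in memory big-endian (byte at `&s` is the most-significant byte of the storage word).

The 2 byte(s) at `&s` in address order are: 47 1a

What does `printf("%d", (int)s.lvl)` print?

[0]=0x47 [1]=0x1a (big-endian) → word 0x471a
len [12+:4] = (word>>12) & 0xf = 4
err [11+:1] = (word>>11) & 0x1 = 0
kind [8+:3] = (word>>8) & 0x7 = 7
opcode [6+:2] = (word>>6) & 0x3 = 0
bank [4+:2] = (word>>4) & 0x3 = 1
lvl [0+:4] = (word>>0) & 0xf = 10  ←

10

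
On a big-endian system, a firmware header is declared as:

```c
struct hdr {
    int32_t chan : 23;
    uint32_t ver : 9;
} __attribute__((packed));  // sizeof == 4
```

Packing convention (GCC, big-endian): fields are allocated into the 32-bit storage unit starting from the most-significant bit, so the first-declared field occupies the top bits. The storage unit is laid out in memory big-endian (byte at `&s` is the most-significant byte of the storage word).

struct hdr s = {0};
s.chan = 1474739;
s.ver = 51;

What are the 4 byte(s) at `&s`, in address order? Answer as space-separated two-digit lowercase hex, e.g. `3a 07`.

2d 01 66 33

chan:23 = 1474739 → 0x1680b3 << 9 → word 0x2d016600
ver:9 = 51 → 0x33 << 0 → word 0x2d016633
word = 0x2d016633 → big-endian bytes:
  [0]=0x2d  [1]=0x01  [2]=0x66  [3]=0x33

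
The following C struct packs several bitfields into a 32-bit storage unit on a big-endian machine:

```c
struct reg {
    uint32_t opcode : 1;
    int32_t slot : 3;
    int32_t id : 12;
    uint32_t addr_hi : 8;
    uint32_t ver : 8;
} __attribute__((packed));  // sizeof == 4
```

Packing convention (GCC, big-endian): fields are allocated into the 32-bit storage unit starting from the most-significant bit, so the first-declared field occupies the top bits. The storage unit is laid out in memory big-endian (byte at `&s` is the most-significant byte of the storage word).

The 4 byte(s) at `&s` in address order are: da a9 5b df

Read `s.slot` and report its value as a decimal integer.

-3

[0]=0xda [1]=0xa9 [2]=0x5b [3]=0xdf (big-endian) → word 0xdaa95bdf
opcode [31+:1] = (word>>31) & 0x1 = 1
slot [28+:3] = (word>>28) & 0x7 = 5  ←
id [16+:12] = (word>>16) & 0xfff = 2729
addr_hi [8+:8] = (word>>8) & 0xff = 91
ver [0+:8] = (word>>0) & 0xff = 223
slot signed 3b, MSB=1: 5 - 8 = -3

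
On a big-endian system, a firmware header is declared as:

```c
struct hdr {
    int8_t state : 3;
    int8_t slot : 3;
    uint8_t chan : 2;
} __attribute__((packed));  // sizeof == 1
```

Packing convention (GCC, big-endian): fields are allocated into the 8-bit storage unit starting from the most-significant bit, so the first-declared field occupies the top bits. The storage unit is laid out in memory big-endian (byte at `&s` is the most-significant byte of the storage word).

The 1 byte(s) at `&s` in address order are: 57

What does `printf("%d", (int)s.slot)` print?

[0]=0x57 (big-endian) → word 0x57
state [5+:3] = (word>>5) & 0x7 = 2
slot [2+:3] = (word>>2) & 0x7 = 5  ←
chan [0+:2] = (word>>0) & 0x3 = 3
slot signed 3b, MSB=1: 5 - 8 = -3

-3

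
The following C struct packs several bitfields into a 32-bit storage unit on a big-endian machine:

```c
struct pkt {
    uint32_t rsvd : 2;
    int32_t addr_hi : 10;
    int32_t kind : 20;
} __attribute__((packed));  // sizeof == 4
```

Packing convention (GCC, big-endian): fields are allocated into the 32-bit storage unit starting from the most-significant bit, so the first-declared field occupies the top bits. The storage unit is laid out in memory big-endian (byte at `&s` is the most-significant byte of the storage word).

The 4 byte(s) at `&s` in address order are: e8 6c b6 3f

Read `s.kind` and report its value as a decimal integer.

[0]=0xe8 [1]=0x6c [2]=0xb6 [3]=0x3f (big-endian) → word 0xe86cb63f
rsvd [30+:2] = (word>>30) & 0x3 = 3
addr_hi [20+:10] = (word>>20) & 0x3ff = 646
kind [0+:20] = (word>>0) & 0xfffff = 833087  ←
kind signed 20b, MSB=1: 833087 - 1048576 = -215489

-215489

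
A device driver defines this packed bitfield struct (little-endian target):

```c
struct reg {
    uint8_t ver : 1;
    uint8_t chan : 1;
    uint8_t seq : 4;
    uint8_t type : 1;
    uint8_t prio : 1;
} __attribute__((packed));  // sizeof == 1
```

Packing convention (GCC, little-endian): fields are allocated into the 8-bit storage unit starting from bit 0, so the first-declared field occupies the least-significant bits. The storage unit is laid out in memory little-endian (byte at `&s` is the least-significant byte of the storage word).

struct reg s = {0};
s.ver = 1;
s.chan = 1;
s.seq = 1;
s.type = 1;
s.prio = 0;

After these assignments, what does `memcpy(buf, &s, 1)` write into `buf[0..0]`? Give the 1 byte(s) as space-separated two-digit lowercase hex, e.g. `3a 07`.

ver (1b) val=1 bits=0x1 at bit 0: 0x01
chan (1b) val=1 bits=0x1 at bit 1: 0x03
seq (4b) val=1 bits=0x1 at bit 2: 0x07
type (1b) val=1 bits=0x1 at bit 6: 0x47
prio (1b) val=0 bits=0x0 at bit 7: 0x47
word = 0x47 → little-endian bytes:
  [0]=0x47

47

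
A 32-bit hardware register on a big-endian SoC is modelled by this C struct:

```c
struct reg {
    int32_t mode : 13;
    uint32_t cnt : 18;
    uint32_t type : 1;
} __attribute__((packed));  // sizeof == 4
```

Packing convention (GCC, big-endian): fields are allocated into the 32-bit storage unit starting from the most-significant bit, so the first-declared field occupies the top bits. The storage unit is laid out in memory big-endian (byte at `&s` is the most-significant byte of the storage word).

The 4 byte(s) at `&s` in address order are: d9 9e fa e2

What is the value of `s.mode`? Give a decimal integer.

-1229

[0]=0xd9 [1]=0x9e [2]=0xfa [3]=0xe2 (big-endian) → word 0xd99efae2
mode [19+:13] = (word>>19) & 0x1fff = 6963  ←
cnt [1+:18] = (word>>1) & 0x3ffff = 228721
type [0+:1] = (word>>0) & 0x1 = 0
mode signed 13b, MSB=1: 6963 - 8192 = -1229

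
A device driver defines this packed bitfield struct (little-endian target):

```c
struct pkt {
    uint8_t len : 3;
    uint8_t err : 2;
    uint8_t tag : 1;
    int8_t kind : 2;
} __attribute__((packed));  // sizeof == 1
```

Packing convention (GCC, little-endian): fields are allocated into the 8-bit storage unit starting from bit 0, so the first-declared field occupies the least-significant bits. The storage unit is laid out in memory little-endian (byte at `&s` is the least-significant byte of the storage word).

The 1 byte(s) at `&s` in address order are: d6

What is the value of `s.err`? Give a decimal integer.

2

[0]=0xd6 (little-endian) → word 0xd6
len:3 @ bit 0 → (0xd6>>0)&0x7 = 0x6
err:2 @ bit 3 → (0xd6>>3)&0x3 = 0x2  ←
tag:1 @ bit 5 → (0xd6>>5)&0x1 = 0x0
kind:2 @ bit 6 → (0xd6>>6)&0x3 = 0x3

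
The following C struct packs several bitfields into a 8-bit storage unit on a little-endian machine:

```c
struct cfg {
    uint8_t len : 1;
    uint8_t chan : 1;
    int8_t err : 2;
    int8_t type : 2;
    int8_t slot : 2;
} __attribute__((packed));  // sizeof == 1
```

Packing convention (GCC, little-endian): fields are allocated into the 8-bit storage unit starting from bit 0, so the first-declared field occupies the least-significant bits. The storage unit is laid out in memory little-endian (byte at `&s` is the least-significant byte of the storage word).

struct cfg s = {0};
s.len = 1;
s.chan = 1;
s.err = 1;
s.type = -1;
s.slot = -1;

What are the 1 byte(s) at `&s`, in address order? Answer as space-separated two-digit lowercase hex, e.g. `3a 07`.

f7

[0+:1] len=1 & 0x1 = 0x1; word=0x01
[1+:1] chan=1 & 0x1 = 0x1; word=0x03
[2+:2] err=1 & 0x3 = 0x1; word=0x07
[4+:2] type=-1 & 0x3 = 0x3; word=0x37
[6+:2] slot=-1 & 0x3 = 0x3; word=0xf7
word = 0xf7 → little-endian bytes:
  [0]=0xf7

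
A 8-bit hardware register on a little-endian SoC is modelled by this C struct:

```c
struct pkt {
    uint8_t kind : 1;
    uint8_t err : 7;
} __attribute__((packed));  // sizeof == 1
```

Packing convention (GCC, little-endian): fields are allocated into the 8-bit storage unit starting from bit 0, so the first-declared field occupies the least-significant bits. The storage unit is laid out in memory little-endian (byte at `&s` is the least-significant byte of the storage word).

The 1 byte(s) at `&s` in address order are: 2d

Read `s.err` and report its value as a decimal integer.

22

[0]=0x2d (little-endian) → word 0x2d
kind:1 @ bit 0 → (0x2d>>0)&0x1 = 0x1
err:7 @ bit 1 → (0x2d>>1)&0x7f = 0x16  ←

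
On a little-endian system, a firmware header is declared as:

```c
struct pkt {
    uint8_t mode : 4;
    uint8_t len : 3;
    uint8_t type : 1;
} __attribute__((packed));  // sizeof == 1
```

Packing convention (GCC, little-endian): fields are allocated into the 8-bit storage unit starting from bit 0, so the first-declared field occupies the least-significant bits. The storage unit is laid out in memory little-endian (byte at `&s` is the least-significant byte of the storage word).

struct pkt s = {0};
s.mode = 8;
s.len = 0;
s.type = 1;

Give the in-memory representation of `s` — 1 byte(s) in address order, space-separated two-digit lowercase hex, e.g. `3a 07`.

mode:4 = 8 → 0x8 << 0 → word 0x08
len:3 = 0 → 0x0 << 4 → word 0x08
type:1 = 1 → 0x1 << 7 → word 0x88
word = 0x88 → little-endian bytes:
  [0]=0x88

88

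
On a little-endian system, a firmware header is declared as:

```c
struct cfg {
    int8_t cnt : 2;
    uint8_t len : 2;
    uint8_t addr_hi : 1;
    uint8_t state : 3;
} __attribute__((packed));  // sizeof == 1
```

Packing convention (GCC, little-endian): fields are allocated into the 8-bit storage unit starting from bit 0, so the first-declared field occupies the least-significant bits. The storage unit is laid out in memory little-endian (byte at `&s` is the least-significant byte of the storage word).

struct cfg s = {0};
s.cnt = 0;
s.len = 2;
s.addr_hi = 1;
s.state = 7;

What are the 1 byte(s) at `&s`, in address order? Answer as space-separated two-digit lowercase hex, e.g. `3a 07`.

[0+:2] cnt=0 & 0x3 = 0x0; word=0x00
[2+:2] len=2 & 0x3 = 0x2; word=0x08
[4+:1] addr_hi=1 & 0x1 = 0x1; word=0x18
[5+:3] state=7 & 0x7 = 0x7; word=0xf8
word = 0xf8 → little-endian bytes:
  [0]=0xf8

f8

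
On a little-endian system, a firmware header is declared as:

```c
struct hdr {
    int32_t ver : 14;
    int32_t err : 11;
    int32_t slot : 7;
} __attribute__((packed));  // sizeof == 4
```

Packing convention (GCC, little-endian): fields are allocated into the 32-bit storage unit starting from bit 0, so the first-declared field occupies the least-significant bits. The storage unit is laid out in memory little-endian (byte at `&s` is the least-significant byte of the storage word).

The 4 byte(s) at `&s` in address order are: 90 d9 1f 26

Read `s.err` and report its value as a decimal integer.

[0]=0x90 [1]=0xd9 [2]=0x1f [3]=0x26 (little-endian) → word 0x261fd990
ver [0+:14] = (word>>0) & 0x3fff = 6544
err [14+:11] = (word>>14) & 0x7ff = 127  ←
slot [25+:7] = (word>>25) & 0x7f = 19
err signed 11b, MSB=0: value = 127

127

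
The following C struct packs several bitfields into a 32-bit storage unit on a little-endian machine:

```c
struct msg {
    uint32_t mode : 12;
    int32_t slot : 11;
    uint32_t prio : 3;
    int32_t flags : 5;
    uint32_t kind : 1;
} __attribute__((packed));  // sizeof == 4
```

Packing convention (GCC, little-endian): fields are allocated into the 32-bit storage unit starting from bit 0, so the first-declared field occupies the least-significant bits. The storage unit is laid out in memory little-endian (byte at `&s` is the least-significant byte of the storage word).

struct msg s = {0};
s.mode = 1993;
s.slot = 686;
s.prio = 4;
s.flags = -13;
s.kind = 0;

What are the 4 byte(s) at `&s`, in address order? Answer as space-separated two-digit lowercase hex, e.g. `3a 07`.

c9 e7 2a 4e

[0+:12] mode=1993 & 0xfff = 0x7c9; word=0x000007c9
[12+:11] slot=686 & 0x7ff = 0x2ae; word=0x002ae7c9
[23+:3] prio=4 & 0x7 = 0x4; word=0x022ae7c9
[26+:5] flags=-13 & 0x1f = 0x13; word=0x4e2ae7c9
[31+:1] kind=0 & 0x1 = 0x0; word=0x4e2ae7c9
word = 0x4e2ae7c9 → little-endian bytes:
  [0]=0xc9  [1]=0xe7  [2]=0x2a  [3]=0x4e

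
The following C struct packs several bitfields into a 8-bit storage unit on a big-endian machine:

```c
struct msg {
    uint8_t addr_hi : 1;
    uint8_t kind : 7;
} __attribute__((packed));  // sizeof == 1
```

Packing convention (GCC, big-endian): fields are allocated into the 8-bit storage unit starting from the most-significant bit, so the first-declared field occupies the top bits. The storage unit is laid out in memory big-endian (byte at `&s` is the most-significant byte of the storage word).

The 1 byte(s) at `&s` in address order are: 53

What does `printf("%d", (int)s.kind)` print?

[0]=0x53 (big-endian) → word 0x53
addr_hi [7+:1] = (word>>7) & 0x1 = 0
kind [0+:7] = (word>>0) & 0x7f = 83  ←

83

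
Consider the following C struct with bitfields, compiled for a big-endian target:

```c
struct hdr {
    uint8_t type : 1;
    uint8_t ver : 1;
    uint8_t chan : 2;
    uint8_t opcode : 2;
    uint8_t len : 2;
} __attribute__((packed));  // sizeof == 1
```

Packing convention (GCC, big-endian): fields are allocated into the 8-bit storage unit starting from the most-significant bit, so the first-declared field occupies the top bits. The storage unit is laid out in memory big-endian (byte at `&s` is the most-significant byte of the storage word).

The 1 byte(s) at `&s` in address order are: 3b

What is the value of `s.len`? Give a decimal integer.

[0]=0x3b (big-endian) → word 0x3b
type:1 @ bit 7 → (0x3b>>7)&0x1 = 0x0
ver:1 @ bit 6 → (0x3b>>6)&0x1 = 0x0
chan:2 @ bit 4 → (0x3b>>4)&0x3 = 0x3
opcode:2 @ bit 2 → (0x3b>>2)&0x3 = 0x2
len:2 @ bit 0 → (0x3b>>0)&0x3 = 0x3  ←

3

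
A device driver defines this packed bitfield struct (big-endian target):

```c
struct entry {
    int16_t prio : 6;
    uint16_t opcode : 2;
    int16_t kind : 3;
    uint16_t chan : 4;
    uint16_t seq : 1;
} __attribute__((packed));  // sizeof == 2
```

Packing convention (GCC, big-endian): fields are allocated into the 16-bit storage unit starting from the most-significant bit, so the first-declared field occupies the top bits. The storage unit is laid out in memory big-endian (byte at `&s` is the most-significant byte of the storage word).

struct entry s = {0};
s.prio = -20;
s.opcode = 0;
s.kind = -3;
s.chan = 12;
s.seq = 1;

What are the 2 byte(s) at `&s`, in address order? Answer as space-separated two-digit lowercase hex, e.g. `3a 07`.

[10+:6] prio=-20 & 0x3f = 0x2c; word=0xb000
[8+:2] opcode=0 & 0x3 = 0x0; word=0xb000
[5+:3] kind=-3 & 0x7 = 0x5; word=0xb0a0
[1+:4] chan=12 & 0xf = 0xc; word=0xb0b8
[0+:1] seq=1 & 0x1 = 0x1; word=0xb0b9
word = 0xb0b9 → big-endian bytes:
  [0]=0xb0  [1]=0xb9

b0 b9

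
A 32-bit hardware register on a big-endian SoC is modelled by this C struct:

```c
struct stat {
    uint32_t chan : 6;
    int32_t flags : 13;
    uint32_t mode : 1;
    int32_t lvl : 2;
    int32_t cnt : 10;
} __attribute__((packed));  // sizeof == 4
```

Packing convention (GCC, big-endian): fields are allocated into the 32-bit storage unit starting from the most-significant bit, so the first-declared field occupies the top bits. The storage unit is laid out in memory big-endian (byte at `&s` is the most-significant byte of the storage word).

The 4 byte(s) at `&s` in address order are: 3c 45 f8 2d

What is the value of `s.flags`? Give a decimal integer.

[0]=0x3c [1]=0x45 [2]=0xf8 [3]=0x2d (big-endian) → word 0x3c45f82d
chan [26+:6] = (word>>26) & 0x3f = 15
flags [13+:13] = (word>>13) & 0x1fff = 559  ←
mode [12+:1] = (word>>12) & 0x1 = 1
lvl [10+:2] = (word>>10) & 0x3 = 2
cnt [0+:10] = (word>>0) & 0x3ff = 45
flags signed 13b, MSB=0: value = 559

559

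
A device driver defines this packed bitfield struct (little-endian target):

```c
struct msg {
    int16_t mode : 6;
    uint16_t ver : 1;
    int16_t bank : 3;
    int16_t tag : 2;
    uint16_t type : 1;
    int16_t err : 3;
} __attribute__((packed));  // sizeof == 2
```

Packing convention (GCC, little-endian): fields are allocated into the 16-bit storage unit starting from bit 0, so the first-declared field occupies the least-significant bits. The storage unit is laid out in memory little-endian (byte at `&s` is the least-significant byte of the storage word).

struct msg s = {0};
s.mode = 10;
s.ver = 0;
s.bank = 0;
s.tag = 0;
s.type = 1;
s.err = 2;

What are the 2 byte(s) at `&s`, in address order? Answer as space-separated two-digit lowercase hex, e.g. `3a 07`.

[0+:6] mode=10 & 0x3f = 0xa; word=0x000a
[6+:1] ver=0 & 0x1 = 0x0; word=0x000a
[7+:3] bank=0 & 0x7 = 0x0; word=0x000a
[10+:2] tag=0 & 0x3 = 0x0; word=0x000a
[12+:1] type=1 & 0x1 = 0x1; word=0x100a
[13+:3] err=2 & 0x7 = 0x2; word=0x500a
word = 0x500a → little-endian bytes:
  [0]=0x0a  [1]=0x50

0a 50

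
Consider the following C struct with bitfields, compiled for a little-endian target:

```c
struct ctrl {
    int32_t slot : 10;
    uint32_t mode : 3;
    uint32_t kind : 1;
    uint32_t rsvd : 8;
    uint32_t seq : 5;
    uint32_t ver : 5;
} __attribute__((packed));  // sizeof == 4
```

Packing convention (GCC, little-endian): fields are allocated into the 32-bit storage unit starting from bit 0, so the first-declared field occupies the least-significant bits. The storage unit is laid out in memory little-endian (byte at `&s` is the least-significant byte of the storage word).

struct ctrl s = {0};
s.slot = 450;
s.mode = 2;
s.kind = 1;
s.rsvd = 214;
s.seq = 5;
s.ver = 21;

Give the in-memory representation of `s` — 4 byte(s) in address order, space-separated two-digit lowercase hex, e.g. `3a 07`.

c2 a9 75 a9

slot:10 = 450 → 0x1c2 << 0 → word 0x000001c2
mode:3 = 2 → 0x2 << 10 → word 0x000009c2
kind:1 = 1 → 0x1 << 13 → word 0x000029c2
rsvd:8 = 214 → 0xd6 << 14 → word 0x0035a9c2
seq:5 = 5 → 0x5 << 22 → word 0x0175a9c2
ver:5 = 21 → 0x15 << 27 → word 0xa975a9c2
word = 0xa975a9c2 → little-endian bytes:
  [0]=0xc2  [1]=0xa9  [2]=0x75  [3]=0xa9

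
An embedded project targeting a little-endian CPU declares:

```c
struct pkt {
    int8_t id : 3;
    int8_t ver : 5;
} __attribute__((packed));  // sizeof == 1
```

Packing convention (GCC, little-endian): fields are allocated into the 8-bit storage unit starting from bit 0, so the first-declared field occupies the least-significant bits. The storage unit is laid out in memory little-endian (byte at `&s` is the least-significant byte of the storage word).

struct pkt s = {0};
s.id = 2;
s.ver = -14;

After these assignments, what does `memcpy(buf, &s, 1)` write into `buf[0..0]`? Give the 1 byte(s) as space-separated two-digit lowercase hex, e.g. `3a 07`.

92

[0+:3] id=2 & 0x7 = 0x2; word=0x02
[3+:5] ver=-14 & 0x1f = 0x12; word=0x92
word = 0x92 → little-endian bytes:
  [0]=0x92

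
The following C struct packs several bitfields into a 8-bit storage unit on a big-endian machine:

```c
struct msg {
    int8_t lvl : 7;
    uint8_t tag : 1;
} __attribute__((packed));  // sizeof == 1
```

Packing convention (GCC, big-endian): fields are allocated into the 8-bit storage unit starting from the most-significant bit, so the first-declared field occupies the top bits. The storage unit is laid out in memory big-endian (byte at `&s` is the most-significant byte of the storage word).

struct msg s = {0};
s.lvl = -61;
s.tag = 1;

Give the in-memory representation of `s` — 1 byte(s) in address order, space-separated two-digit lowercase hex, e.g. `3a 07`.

87

[1+:7] lvl=-61 & 0x7f = 0x43; word=0x86
[0+:1] tag=1 & 0x1 = 0x1; word=0x87
word = 0x87 → big-endian bytes:
  [0]=0x87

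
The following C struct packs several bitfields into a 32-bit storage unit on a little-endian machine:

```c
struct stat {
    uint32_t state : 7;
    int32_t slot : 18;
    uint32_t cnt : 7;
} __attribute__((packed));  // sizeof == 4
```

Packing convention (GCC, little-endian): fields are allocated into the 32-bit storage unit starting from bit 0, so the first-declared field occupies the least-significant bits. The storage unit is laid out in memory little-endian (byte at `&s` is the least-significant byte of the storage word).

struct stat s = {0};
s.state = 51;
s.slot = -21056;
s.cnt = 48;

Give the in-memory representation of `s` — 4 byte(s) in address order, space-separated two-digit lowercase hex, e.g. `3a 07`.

33 e0 d6 61

state:7 = 51 → 0x33 << 0 → word 0x00000033
slot:18 = -21056 → 0x3adc0 << 7 → word 0x01d6e033
cnt:7 = 48 → 0x30 << 25 → word 0x61d6e033
word = 0x61d6e033 → little-endian bytes:
  [0]=0x33  [1]=0xe0  [2]=0xd6  [3]=0x61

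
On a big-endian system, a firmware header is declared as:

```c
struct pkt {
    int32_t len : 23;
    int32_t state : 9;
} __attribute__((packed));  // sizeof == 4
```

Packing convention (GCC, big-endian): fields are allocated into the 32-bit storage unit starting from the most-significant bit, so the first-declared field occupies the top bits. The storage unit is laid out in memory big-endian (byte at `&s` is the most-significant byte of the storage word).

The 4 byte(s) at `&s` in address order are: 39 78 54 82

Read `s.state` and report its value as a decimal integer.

[0]=0x39 [1]=0x78 [2]=0x54 [3]=0x82 (big-endian) → word 0x39785482
len [9+:23] = (word>>9) & 0x7fffff = 1883178
state [0+:9] = (word>>0) & 0x1ff = 130  ←
state signed 9b, MSB=0: value = 130

130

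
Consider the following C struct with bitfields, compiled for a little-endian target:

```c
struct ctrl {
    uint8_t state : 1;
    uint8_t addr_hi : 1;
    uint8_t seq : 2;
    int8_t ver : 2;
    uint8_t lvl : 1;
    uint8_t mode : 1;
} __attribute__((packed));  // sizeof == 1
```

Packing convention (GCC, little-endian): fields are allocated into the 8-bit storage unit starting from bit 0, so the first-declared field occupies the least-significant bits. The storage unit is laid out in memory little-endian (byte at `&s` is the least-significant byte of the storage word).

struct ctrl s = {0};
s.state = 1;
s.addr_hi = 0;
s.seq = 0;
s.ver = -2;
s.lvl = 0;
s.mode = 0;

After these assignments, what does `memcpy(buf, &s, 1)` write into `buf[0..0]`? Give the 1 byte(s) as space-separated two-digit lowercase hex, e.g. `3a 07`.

[0+:1] state=1 & 0x1 = 0x1; word=0x01
[1+:1] addr_hi=0 & 0x1 = 0x0; word=0x01
[2+:2] seq=0 & 0x3 = 0x0; word=0x01
[4+:2] ver=-2 & 0x3 = 0x2; word=0x21
[6+:1] lvl=0 & 0x1 = 0x0; word=0x21
[7+:1] mode=0 & 0x1 = 0x0; word=0x21
word = 0x21 → little-endian bytes:
  [0]=0x21

21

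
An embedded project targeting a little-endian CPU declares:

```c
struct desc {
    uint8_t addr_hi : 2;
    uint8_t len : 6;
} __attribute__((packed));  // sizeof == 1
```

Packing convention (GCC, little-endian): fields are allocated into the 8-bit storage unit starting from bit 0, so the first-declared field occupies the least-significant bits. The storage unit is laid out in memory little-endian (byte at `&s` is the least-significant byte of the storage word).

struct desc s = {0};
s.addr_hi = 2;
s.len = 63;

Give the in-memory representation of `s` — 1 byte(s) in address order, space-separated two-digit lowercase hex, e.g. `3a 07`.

fe

[0+:2] addr_hi=2 & 0x3 = 0x2; word=0x02
[2+:6] len=63 & 0x3f = 0x3f; word=0xfe
word = 0xfe → little-endian bytes:
  [0]=0xfe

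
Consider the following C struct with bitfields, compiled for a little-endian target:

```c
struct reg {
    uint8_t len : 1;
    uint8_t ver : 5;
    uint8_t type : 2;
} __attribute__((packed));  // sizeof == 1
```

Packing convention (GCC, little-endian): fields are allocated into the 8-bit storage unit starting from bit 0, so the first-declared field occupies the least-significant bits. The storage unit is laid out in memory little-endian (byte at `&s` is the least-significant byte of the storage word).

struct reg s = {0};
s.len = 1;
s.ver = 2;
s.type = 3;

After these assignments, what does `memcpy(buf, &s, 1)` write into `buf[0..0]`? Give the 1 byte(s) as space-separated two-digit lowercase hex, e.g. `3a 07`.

c5

len (1b) val=1 bits=0x1 at bit 0: 0x01
ver (5b) val=2 bits=0x2 at bit 1: 0x05
type (2b) val=3 bits=0x3 at bit 6: 0xc5
word = 0xc5 → little-endian bytes:
  [0]=0xc5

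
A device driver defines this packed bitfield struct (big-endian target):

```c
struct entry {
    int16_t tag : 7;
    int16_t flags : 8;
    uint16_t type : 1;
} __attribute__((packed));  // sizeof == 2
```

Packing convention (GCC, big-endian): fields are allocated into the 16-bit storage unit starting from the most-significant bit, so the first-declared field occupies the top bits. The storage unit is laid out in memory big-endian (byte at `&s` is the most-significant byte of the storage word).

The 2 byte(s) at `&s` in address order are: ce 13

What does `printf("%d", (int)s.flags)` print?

[0]=0xce [1]=0x13 (big-endian) → word 0xce13
tag:7 @ bit 9 → (0xce13>>9)&0x7f = 0x67
flags:8 @ bit 1 → (0xce13>>1)&0xff = 0x9  ←
type:1 @ bit 0 → (0xce13>>0)&0x1 = 0x1
flags signed 8b, MSB=0: value = 9

9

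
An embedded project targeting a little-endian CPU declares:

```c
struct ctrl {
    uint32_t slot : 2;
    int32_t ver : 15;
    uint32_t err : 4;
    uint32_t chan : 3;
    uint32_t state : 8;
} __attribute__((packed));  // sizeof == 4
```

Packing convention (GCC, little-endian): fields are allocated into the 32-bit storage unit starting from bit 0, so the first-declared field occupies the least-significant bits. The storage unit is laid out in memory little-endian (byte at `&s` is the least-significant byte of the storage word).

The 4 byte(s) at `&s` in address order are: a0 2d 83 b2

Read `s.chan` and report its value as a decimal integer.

4

[0]=0xa0 [1]=0x2d [2]=0x83 [3]=0xb2 (little-endian) → word 0xb2832da0
slot [0+:2] = (word>>0) & 0x3 = 0
ver [2+:15] = (word>>2) & 0x7fff = 19304
err [17+:4] = (word>>17) & 0xf = 1
chan [21+:3] = (word>>21) & 0x7 = 4  ←
state [24+:8] = (word>>24) & 0xff = 178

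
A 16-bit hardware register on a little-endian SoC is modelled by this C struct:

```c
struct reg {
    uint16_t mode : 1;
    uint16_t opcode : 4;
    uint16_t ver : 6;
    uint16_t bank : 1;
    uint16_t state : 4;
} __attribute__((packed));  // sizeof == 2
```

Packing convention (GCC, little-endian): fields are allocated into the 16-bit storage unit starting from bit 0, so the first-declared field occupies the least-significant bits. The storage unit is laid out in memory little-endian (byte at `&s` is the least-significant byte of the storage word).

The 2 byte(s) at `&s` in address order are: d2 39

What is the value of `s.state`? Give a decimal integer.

3

[0]=0xd2 [1]=0x39 (little-endian) → word 0x39d2
mode:1 @ bit 0 → (0x39d2>>0)&0x1 = 0x0
opcode:4 @ bit 1 → (0x39d2>>1)&0xf = 0x9
ver:6 @ bit 5 → (0x39d2>>5)&0x3f = 0xe
bank:1 @ bit 11 → (0x39d2>>11)&0x1 = 0x1
state:4 @ bit 12 → (0x39d2>>12)&0xf = 0x3  ←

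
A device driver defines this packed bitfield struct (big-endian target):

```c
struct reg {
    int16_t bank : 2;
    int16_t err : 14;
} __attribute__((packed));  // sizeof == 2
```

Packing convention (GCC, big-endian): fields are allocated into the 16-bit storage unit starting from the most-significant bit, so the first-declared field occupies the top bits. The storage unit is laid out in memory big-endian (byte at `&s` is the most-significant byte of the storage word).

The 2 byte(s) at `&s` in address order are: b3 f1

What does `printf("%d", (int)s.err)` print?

-3087

[0]=0xb3 [1]=0xf1 (big-endian) → word 0xb3f1
bank:2 @ bit 14 → (0xb3f1>>14)&0x3 = 0x2
err:14 @ bit 0 → (0xb3f1>>0)&0x3fff = 0x33f1  ←
err signed 14b, MSB=1: 13297 - 16384 = -3087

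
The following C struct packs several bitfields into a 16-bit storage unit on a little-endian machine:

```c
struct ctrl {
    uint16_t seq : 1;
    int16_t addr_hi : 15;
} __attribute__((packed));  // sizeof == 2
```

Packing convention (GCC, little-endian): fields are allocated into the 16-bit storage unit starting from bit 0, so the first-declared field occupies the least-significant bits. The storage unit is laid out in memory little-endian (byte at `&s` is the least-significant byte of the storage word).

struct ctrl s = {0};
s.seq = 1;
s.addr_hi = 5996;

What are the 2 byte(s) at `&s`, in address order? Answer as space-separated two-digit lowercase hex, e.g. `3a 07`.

d9 2e

seq (1b) val=1 bits=0x1 at bit 0: 0x0001
addr_hi (15b) val=5996 bits=0x176c at bit 1: 0x2ed9
word = 0x2ed9 → little-endian bytes:
  [0]=0xd9  [1]=0x2e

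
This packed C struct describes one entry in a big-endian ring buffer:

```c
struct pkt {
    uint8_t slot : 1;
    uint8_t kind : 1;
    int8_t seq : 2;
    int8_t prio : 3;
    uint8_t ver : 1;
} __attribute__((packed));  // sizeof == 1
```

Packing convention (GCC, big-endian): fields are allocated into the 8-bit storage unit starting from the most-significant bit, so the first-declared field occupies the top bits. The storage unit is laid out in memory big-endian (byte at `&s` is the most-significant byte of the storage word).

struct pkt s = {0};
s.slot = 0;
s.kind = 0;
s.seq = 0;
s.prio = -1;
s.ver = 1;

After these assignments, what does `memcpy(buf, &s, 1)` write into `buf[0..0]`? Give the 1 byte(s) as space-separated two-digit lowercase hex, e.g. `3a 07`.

0f

slot:1 = 0 → 0x0 << 7 → word 0x00
kind:1 = 0 → 0x0 << 6 → word 0x00
seq:2 = 0 → 0x0 << 4 → word 0x00
prio:3 = -1 → 0x7 << 1 → word 0x0e
ver:1 = 1 → 0x1 << 0 → word 0x0f
word = 0x0f → big-endian bytes:
  [0]=0x0f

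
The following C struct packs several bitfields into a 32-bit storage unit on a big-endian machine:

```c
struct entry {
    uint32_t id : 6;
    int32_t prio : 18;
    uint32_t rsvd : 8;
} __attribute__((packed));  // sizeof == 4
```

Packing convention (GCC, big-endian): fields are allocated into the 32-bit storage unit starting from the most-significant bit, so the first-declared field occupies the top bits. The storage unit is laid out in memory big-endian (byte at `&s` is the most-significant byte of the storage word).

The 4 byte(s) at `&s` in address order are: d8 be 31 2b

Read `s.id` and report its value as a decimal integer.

[0]=0xd8 [1]=0xbe [2]=0x31 [3]=0x2b (big-endian) → word 0xd8be312b
id [26+:6] = (word>>26) & 0x3f = 54  ←
prio [8+:18] = (word>>8) & 0x3ffff = 48689
rsvd [0+:8] = (word>>0) & 0xff = 43

54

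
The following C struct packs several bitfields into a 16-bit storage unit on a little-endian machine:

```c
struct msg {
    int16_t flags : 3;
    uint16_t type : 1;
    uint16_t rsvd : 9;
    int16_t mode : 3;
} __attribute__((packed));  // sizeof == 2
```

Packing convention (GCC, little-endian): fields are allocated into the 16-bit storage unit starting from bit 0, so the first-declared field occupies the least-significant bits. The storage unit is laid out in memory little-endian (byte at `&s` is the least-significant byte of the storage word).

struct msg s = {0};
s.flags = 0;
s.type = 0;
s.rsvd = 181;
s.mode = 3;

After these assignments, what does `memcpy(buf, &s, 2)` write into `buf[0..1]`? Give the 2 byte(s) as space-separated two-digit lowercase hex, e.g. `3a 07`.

50 6b

flags (3b) val=0 bits=0x0 at bit 0: 0x0000
type (1b) val=0 bits=0x0 at bit 3: 0x0000
rsvd (9b) val=181 bits=0xb5 at bit 4: 0x0b50
mode (3b) val=3 bits=0x3 at bit 13: 0x6b50
word = 0x6b50 → little-endian bytes:
  [0]=0x50  [1]=0x6b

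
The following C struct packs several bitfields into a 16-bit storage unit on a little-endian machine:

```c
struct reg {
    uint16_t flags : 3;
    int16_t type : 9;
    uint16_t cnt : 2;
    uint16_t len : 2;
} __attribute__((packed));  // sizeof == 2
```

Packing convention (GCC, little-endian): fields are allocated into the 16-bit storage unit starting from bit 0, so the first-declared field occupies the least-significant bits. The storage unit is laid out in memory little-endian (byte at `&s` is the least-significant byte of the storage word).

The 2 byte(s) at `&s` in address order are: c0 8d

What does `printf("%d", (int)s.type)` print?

[0]=0xc0 [1]=0x8d (little-endian) → word 0x8dc0
flags [0+:3] = (word>>0) & 0x7 = 0
type [3+:9] = (word>>3) & 0x1ff = 440  ←
cnt [12+:2] = (word>>12) & 0x3 = 0
len [14+:2] = (word>>14) & 0x3 = 2
type signed 9b, MSB=1: 440 - 512 = -72

-72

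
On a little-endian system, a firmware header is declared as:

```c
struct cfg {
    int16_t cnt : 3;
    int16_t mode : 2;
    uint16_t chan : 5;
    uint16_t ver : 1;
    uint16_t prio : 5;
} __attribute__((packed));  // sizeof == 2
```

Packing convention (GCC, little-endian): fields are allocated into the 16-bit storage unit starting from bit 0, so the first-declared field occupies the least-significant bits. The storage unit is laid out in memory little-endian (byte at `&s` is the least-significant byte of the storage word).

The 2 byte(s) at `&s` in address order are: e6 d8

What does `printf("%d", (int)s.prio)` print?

27

[0]=0xe6 [1]=0xd8 (little-endian) → word 0xd8e6
cnt:3 @ bit 0 → (0xd8e6>>0)&0x7 = 0x6
mode:2 @ bit 3 → (0xd8e6>>3)&0x3 = 0x0
chan:5 @ bit 5 → (0xd8e6>>5)&0x1f = 0x7
ver:1 @ bit 10 → (0xd8e6>>10)&0x1 = 0x0
prio:5 @ bit 11 → (0xd8e6>>11)&0x1f = 0x1b  ←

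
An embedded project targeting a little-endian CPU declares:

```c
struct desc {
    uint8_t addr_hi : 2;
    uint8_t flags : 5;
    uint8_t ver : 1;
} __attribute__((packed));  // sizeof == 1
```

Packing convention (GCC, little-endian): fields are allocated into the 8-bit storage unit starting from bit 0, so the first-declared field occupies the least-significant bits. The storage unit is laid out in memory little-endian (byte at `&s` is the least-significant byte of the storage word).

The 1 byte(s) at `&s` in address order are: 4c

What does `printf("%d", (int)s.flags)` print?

[0]=0x4c (little-endian) → word 0x4c
addr_hi [0+:2] = (word>>0) & 0x3 = 0
flags [2+:5] = (word>>2) & 0x1f = 19  ←
ver [7+:1] = (word>>7) & 0x1 = 0

19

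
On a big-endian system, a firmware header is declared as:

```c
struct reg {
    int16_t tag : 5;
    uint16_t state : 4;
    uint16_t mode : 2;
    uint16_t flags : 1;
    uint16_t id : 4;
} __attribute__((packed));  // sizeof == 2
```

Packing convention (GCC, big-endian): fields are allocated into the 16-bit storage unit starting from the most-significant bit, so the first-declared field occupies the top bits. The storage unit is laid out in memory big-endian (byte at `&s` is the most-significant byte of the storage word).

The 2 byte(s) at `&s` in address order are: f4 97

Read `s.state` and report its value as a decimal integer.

[0]=0xf4 [1]=0x97 (big-endian) → word 0xf497
tag:5 @ bit 11 → (0xf497>>11)&0x1f = 0x1e
state:4 @ bit 7 → (0xf497>>7)&0xf = 0x9  ←
mode:2 @ bit 5 → (0xf497>>5)&0x3 = 0x0
flags:1 @ bit 4 → (0xf497>>4)&0x1 = 0x1
id:4 @ bit 0 → (0xf497>>0)&0xf = 0x7

9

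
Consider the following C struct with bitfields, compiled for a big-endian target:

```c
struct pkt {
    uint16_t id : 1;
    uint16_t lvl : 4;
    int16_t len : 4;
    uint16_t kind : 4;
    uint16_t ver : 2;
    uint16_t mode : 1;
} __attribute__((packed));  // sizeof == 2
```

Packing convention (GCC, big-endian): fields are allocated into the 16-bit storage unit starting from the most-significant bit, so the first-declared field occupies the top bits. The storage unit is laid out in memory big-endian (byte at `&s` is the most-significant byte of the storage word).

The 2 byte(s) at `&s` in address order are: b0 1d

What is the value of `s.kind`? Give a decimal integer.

[0]=0xb0 [1]=0x1d (big-endian) → word 0xb01d
id [15+:1] = (word>>15) & 0x1 = 1
lvl [11+:4] = (word>>11) & 0xf = 6
len [7+:4] = (word>>7) & 0xf = 0
kind [3+:4] = (word>>3) & 0xf = 3  ←
ver [1+:2] = (word>>1) & 0x3 = 2
mode [0+:1] = (word>>0) & 0x1 = 1

3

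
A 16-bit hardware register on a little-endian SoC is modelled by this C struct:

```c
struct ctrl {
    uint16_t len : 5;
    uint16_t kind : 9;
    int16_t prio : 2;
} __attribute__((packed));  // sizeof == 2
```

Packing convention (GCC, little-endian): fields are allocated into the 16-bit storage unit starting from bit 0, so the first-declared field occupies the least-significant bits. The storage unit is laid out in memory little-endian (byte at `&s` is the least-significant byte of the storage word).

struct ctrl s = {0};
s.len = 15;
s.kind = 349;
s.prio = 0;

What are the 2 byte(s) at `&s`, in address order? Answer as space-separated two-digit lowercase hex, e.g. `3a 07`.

af 2b

len (5b) val=15 bits=0xf at bit 0: 0x000f
kind (9b) val=349 bits=0x15d at bit 5: 0x2baf
prio (2b) val=0 bits=0x0 at bit 14: 0x2baf
word = 0x2baf → little-endian bytes:
  [0]=0xaf  [1]=0x2b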